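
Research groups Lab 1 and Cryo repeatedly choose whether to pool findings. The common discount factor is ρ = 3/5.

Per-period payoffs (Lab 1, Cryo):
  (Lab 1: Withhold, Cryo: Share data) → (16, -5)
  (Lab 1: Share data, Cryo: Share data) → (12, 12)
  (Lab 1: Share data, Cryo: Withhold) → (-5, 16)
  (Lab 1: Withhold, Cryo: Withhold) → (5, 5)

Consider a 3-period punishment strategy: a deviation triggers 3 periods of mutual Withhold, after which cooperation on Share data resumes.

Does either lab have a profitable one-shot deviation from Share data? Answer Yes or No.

A one-shot deviation gives 16 now, then 5 for 3 periods, then back to 12.
Gain from deviating: (16−12) today; loss: (12−5) in each of the next 3 periods.
No-deviation condition: (12−5)(ρ+…+ρ^3) ≥ 16−12, i.e. ρ+…+ρ^3 ≥ 4/7.
At ρ = 3/5: ρ+…+ρ^3 = 1.1760 ≥ 0.5714.
So cooperation is sustainable.

No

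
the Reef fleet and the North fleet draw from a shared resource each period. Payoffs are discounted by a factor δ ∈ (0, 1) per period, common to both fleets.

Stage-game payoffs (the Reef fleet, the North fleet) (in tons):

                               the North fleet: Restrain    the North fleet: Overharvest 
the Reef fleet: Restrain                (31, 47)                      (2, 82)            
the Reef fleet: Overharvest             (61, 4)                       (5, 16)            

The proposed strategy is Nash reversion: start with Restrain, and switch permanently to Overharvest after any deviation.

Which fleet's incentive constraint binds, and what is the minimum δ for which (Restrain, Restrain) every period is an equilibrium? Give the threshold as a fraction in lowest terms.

the Reef fleet; δ ≥ 15/28

the Reef fleet's threshold: (61−31)/(61−5) = 15/28.
the North fleet's threshold: (82−47)/(82−16) = 35/66.
15/28 > 35/66, so the Reef fleet binds and δ* = 15/28.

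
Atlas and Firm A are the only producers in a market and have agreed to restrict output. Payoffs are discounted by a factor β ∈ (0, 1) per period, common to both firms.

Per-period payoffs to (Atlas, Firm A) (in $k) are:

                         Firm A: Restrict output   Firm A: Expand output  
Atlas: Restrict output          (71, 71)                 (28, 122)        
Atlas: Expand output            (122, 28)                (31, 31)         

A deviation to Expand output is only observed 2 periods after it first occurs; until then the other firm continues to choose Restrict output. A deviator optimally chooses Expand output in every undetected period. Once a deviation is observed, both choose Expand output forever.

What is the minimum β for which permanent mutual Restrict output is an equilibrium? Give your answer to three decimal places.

A deviator earns 122 for 2 periods, then 31 forever; cooperating earns 71 forever. Multiplying the IC by (1−β):
71 ≥ 122(1−β^2) + 31β^2, so 91·β^2 ≥ 51 and β^2 ≥ 51/91.
β ≥ (51/91)^(1/2) ≈ 0.749.

0.749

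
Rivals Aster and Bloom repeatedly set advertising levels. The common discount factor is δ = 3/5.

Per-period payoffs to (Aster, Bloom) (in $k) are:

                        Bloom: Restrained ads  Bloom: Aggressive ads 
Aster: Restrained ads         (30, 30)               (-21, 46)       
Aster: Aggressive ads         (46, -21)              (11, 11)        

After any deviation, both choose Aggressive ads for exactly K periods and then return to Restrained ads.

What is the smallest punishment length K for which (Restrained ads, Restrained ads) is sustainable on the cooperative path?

IC: δ(1−δ^K)/(1−δ) ≥ (46−30)/(30−11) = 16/19.
With δ = 3/5: need 1 − δ^K ≥ 16/19·(1−3/5)/(3/5), i.e. δ^K ≤ 0.4386.
Since (3/5)^1 = 0.6000 and (3/5)^2 = 0.3600, the smallest such K is 2.

2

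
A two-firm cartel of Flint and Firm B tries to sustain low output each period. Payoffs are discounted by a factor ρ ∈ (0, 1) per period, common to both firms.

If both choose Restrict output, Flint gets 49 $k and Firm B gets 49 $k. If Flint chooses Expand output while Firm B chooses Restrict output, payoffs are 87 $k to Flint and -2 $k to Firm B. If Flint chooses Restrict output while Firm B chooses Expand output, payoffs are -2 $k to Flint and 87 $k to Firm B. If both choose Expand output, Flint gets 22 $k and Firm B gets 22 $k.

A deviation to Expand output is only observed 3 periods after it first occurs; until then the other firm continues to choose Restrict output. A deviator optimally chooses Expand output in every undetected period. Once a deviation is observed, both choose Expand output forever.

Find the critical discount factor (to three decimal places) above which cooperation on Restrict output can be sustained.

0.836

Deviating for the 3 undetected periods gains 87−49 = 38 per period over cooperation, then loses 49−22 = 27 per period forever once punishment starts.
Gain: 38(1 + ρ + … + ρ^2); loss: 27·ρ^3/(1−ρ).
No profitable deviation ⇔ 38(1−ρ^3) ≤ 27·ρ^3, i.e. ρ^3 ≥ 38/(38+27) = 38/65.
Hence ρ ≥ (38/65)^(1/3) ≈ 0.836.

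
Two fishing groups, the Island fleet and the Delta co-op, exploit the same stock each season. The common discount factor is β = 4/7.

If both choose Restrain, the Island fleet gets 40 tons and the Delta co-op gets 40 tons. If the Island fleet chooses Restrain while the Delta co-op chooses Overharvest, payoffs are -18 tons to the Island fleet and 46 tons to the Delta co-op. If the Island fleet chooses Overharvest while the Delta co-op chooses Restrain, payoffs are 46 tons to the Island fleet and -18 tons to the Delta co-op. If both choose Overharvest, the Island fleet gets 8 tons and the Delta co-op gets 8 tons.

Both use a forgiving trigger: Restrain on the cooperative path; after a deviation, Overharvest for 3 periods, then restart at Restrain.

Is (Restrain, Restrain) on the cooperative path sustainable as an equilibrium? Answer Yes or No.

Comparing payoff streams over the 4 periods until play realigns: cooperate → 40(1+β+…+β^3); deviate → 46 + 8(β+…+β^3).
Cooperation is sustained iff (40−8)(β+…+β^3) ≥ 46−40.
β+…+β^3 = 4/7·(1−(4/7)^3)/(1−4/7) = 1.0845, and (46−40)/(40−8) = 0.1875.
1.0845 ≥ 0.1875, so cooperation is sustainable.

Yes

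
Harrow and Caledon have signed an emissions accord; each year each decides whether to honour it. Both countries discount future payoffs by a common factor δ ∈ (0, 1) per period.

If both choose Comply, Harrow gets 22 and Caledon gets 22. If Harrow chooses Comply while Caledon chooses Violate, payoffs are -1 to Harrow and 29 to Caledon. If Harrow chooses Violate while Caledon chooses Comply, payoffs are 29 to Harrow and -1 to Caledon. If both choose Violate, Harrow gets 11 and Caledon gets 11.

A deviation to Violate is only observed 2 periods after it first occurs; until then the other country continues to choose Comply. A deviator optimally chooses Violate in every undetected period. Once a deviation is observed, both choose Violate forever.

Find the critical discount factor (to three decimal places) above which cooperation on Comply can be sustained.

Deviating for the 2 undetected periods gains 29−22 = 7 per period over cooperation, then loses 22−11 = 11 per period forever once punishment starts.
Gain: 7(1 + δ + … + δ^1); loss: 11·δ^2/(1−δ).
No profitable deviation ⇔ 7(1−δ^2) ≤ 11·δ^2, i.e. δ^2 ≥ 7/(7+11) = 7/18.
Hence δ ≥ (7/18)^(1/2) ≈ 0.624.

0.624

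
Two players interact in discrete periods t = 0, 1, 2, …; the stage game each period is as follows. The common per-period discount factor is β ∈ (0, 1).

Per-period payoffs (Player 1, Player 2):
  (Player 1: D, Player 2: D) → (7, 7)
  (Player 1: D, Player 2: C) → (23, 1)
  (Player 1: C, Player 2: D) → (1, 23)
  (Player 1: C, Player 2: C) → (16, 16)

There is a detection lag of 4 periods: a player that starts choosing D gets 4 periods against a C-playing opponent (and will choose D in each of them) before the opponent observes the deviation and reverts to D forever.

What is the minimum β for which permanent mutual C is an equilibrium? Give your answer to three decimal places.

Deviating for the 4 undetected periods gains 23−16 = 7 per period over cooperation, then loses 16−7 = 9 per period forever once punishment starts.
Gain: 7(1 + β + … + β^3); loss: 9·β^4/(1−β).
No profitable deviation ⇔ 7(1−β^4) ≤ 9·β^4, i.e. β^4 ≥ 7/(7+9) = 7/16.
Hence β ≥ (7/16)^(1/4) ≈ 0.813.

0.813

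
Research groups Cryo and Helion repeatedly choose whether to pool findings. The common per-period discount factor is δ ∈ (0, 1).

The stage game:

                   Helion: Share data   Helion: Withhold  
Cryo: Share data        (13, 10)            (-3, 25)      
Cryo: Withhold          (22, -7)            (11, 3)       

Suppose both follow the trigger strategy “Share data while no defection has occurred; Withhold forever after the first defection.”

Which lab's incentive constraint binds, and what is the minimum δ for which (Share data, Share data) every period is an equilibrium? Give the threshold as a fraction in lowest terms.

Cryo; δ ≥ 9/11

Cryo's threshold: (22−13)/(22−11) = 9/11.
Helion's threshold: (25−10)/(25−3) = 15/22.
9/11 > 15/22, so Cryo binds and δ* = 9/11.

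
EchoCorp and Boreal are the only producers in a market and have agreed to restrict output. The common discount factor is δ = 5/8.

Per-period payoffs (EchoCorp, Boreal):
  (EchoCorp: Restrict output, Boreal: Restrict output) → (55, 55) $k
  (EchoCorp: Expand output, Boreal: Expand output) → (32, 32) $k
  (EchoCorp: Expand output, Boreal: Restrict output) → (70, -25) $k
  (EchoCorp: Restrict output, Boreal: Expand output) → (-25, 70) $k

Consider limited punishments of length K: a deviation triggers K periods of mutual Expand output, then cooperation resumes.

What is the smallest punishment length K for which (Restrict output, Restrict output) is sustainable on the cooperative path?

2

Need Σ_{k=1}^{K} δ^k ≥ (70−55)/(55−32) = 0.6522 at δ = 5/8.
At K = 1 the sum is 0.6250 < 0.6522; at K = 2 it is 1.0156 ≥ 0.6522.
So the minimum punishment length is K = 2.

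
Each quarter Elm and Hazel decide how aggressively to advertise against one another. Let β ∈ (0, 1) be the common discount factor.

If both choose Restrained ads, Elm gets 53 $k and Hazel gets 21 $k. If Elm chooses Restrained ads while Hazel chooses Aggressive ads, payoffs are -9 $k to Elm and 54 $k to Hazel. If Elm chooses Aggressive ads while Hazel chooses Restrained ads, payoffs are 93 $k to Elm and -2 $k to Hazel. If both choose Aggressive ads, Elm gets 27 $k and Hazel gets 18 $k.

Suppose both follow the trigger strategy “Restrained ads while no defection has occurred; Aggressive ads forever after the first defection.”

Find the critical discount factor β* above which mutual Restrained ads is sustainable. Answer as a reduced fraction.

11/12

Elm's threshold: (93−53)/(93−27) = 20/33.
Hazel's threshold: (54−21)/(54−18) = 11/12.
20/33 < 11/12, so Hazel binds and β* = 11/12.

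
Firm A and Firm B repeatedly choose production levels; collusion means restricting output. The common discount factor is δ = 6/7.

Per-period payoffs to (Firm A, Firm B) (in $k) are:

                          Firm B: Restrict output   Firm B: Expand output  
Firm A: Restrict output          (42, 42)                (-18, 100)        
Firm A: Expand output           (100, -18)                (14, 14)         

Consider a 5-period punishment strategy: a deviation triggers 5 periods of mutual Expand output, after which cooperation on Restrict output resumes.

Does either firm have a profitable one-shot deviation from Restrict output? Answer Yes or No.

No

A one-shot deviation gives 100 now, then 14 for 5 periods, then back to 42.
Gain from deviating: (100−42) today; loss: (42−14) in each of the next 5 periods.
No-deviation condition: (42−14)(δ+…+δ^5) ≥ 100−42, i.e. δ+…+δ^5 ≥ 29/14.
At δ = 6/7: δ+…+δ^5 = 3.2240 ≥ 2.0714.
So cooperation is sustainable.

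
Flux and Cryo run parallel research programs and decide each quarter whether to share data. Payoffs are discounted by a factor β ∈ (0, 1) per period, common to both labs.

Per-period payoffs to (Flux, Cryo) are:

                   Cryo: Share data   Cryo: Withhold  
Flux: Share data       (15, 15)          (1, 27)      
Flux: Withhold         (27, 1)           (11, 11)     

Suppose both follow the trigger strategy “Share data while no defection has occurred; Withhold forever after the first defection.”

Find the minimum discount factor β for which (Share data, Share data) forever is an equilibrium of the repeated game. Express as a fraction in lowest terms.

3/4

15/(1−β) ≥ 27 + 11β/(1−β)
15 ≥ 27 − 16β
β ≥ 12/16 = 3/4.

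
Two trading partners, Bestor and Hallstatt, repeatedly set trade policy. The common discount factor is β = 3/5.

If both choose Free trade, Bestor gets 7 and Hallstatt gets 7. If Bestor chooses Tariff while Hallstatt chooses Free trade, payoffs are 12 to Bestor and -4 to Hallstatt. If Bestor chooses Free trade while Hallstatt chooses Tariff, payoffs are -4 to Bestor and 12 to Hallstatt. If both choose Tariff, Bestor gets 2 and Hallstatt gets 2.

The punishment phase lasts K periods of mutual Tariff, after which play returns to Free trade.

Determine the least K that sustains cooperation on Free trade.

3

No profitable deviation requires (7−2)(β+…+β^K) ≥ 12−7, i.e. β+…+β^K ≥ 1 ≈ 1.0000.
With β = 3/5, the partial sums are K=1: 0.6000, K=2: 0.9600, K=3: 1.1760.
K = 3 is the first length at which the sum reaches 1.0000.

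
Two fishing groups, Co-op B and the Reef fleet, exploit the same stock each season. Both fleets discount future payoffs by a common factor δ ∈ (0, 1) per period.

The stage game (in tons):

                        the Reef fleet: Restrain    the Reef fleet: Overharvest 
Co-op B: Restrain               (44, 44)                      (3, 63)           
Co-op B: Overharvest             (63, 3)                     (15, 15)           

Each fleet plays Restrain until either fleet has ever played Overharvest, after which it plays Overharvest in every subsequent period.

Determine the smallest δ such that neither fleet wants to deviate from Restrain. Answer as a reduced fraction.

19/48

Under grim trigger the critical discount factor is (T−C)/(T−P) with T = 63, C = 44, P = 15.
δ* = (63−44)/(63−15) = 19/48.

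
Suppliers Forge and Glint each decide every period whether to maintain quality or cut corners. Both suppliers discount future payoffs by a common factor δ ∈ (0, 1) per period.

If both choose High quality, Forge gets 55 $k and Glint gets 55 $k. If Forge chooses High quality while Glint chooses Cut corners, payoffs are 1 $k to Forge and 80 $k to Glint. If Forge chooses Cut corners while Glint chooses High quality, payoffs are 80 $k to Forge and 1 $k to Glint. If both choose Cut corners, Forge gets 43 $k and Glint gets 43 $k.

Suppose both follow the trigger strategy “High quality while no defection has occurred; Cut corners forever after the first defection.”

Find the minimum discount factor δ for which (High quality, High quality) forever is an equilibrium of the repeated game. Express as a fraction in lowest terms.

One-period gain from deviating is 80 − 55 = 25. The loss is 55 − 43 = 12 in every subsequent period, with present value 12·δ/(1−δ).
Deviation is unprofitable when 12·δ/(1−δ) ≥ 25, i.e. δ/(1−δ) ≥ 25/12.
Equivalently δ ≥ 25/(25+12) = 25/37.

25/37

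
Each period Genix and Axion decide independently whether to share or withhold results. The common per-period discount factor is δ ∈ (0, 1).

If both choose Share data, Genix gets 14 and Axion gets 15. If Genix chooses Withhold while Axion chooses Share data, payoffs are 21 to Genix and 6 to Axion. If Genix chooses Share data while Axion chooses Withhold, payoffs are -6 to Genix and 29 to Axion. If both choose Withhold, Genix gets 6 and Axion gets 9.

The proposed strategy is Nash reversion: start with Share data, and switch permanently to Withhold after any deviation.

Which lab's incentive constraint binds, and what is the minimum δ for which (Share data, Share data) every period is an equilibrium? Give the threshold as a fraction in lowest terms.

Genix's threshold: (21−14)/(21−6) = 7/15.
Axion's threshold: (29−15)/(29−9) = 7/10.
7/15 < 7/10, so Axion binds and δ* = 7/10.

Axion; δ ≥ 7/10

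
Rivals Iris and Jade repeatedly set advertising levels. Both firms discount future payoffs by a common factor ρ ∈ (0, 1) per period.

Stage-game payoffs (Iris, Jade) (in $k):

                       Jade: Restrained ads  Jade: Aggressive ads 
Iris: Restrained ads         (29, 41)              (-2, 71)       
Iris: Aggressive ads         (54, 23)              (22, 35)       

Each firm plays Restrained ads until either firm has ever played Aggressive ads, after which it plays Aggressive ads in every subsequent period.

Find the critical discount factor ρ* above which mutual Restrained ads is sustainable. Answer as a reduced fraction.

5/6

Iris's threshold: (54−29)/(54−22) = 25/32.
Jade's threshold: (71−41)/(71−35) = 5/6.
25/32 < 5/6, so Jade binds and ρ* = 5/6.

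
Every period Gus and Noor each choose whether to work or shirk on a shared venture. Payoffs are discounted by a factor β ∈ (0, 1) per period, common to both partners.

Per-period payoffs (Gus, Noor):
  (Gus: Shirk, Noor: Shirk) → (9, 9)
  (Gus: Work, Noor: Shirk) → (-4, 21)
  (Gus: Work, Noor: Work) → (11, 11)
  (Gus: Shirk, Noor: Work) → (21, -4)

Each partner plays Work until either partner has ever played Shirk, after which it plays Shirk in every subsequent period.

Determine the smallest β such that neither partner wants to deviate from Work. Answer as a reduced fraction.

5/6

One-period gain from deviating is 21 − 11 = 10. The loss is 11 − 9 = 2 in every subsequent period, with present value 2·β/(1−β).
Deviation is unprofitable when 2·β/(1−β) ≥ 10, i.e. β/(1−β) ≥ 5.
Equivalently β ≥ 10/(10+2) = 5/6.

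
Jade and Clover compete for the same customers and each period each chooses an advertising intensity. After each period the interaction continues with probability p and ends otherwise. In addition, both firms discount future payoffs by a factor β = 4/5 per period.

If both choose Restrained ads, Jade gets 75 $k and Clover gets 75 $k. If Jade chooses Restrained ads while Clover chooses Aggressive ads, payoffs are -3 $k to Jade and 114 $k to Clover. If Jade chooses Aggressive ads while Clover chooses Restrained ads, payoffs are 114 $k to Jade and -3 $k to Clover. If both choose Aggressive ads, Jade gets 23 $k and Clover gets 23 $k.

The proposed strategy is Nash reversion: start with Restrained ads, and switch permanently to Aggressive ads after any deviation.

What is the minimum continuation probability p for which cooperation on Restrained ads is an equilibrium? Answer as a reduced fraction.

Expected continuation weight on next period's payoff is β·p = 4/5·p, which plays the role of the discount factor.
Cooperation requires 4/5·p ≥ (114−75)/(114−23) = 3/7, hence p ≥ 15/28.

15/28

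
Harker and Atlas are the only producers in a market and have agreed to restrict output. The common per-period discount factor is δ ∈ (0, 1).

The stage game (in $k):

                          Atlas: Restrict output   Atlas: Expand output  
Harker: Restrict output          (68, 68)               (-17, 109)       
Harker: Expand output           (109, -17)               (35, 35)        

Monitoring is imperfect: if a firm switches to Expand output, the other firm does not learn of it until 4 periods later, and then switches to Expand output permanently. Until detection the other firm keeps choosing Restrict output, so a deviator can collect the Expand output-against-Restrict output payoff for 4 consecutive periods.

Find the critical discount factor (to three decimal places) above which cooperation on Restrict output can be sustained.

0.863

A deviator earns 109 for 4 periods, then 35 forever; cooperating earns 68 forever. Multiplying the IC by (1−δ):
68 ≥ 109(1−δ^4) + 35δ^4, so 74·δ^4 ≥ 41 and δ^4 ≥ 41/74.
δ ≥ (41/74)^(1/4) ≈ 0.863.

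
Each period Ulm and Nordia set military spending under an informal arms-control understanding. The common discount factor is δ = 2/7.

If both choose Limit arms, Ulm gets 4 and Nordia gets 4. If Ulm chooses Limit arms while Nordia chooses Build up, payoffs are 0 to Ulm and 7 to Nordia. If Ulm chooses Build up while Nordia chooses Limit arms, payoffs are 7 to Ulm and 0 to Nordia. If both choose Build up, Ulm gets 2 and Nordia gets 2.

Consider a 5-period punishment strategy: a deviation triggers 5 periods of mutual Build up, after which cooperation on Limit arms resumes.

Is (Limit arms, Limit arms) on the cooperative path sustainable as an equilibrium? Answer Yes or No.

No

Comparing payoff streams over the 6 periods until play realigns: cooperate → 4(1+δ+…+δ^5); deviate → 7 + 2(δ+…+δ^5).
Cooperation is sustained iff (4−2)(δ+…+δ^5) ≥ 7−4.
δ+…+δ^5 = 2/7·(1−(2/7)^5)/(1−2/7) = 0.3992, and (7−4)/(4−2) = 1.5000.
0.3992 < 1.5000, so cooperation is not sustainable.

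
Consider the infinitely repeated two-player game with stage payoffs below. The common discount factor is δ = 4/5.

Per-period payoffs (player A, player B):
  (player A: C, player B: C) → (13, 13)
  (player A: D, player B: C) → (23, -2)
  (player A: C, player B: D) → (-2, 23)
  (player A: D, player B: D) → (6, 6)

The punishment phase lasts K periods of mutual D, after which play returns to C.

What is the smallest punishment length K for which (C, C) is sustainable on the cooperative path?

2

IC: δ(1−δ^K)/(1−δ) ≥ (23−13)/(13−6) = 10/7.
With δ = 4/5: need 1 − δ^K ≥ 10/7·(1−4/5)/(4/5), i.e. δ^K ≤ 0.6429.
Since (4/5)^1 = 0.8000 and (4/5)^2 = 0.6400, the smallest such K is 2.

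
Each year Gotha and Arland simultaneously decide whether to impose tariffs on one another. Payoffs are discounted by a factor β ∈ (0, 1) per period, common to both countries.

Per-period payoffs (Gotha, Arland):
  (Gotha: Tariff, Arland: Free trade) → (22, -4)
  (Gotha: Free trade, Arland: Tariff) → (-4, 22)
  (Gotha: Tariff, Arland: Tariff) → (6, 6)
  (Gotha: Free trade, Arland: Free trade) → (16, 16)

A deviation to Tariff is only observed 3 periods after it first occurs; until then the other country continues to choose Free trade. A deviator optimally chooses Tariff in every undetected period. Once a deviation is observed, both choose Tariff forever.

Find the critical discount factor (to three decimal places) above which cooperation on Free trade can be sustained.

The best deviation is to choose Tariff for all 3 undetected periods, earning 22 each, then 6 forever once detected.
Deviation value: 22(1−β^3)/(1−β) + 6β^3/(1−β); cooperation value: 16/(1−β).
IC: 16 ≥ 22(1−β^3) + 6β^3 = 22 − 16β^3.
So β^3 ≥ 6/16 = 3/8, giving β ≥ (3/8)^(1/3) ≈ 0.721.

0.721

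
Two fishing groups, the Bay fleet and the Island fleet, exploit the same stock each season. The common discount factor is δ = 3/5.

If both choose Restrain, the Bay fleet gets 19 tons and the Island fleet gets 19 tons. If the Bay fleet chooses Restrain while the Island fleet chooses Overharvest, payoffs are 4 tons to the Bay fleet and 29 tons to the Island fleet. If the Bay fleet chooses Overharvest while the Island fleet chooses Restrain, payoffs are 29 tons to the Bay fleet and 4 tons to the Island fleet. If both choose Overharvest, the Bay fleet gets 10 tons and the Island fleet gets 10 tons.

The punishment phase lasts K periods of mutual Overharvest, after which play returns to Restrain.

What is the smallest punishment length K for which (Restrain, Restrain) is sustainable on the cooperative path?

No profitable deviation requires (19−10)(δ+…+δ^K) ≥ 29−19, i.e. δ+…+δ^K ≥ 10/9 ≈ 1.1111.
With δ = 3/5, the partial sums are K=1: 0.6000, K=2: 0.9600, K=3: 1.1760.
K = 3 is the first length at which the sum reaches 1.1111.

3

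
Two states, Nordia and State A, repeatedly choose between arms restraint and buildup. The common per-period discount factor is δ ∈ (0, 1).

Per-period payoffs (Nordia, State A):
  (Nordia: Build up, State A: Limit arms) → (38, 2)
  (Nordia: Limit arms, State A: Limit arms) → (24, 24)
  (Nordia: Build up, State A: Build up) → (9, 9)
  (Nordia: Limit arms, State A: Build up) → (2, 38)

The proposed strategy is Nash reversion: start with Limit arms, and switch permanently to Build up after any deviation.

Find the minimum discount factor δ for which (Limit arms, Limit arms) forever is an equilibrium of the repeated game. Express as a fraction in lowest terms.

14/29

One-period gain from deviating is 38 − 24 = 14. The loss is 24 − 9 = 15 in every subsequent period, with present value 15·δ/(1−δ).
Deviation is unprofitable when 15·δ/(1−δ) ≥ 14, i.e. δ/(1−δ) ≥ 14/15.
Equivalently δ ≥ 14/(14+15) = 14/29.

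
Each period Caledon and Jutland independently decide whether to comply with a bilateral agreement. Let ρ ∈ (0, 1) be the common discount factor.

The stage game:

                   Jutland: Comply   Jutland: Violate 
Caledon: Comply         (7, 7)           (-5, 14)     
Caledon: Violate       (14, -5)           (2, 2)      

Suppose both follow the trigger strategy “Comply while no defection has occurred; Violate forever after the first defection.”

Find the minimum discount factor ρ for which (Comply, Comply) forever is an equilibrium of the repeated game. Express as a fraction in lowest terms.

Cooperation forever yields 7 each period: 7/(1−ρ).
Deviating yields 14 once, then 2 forever: 14 + 2ρ/(1−ρ).
No profitable deviation requires 7/(1−ρ) ≥ 14 + 2ρ/(1−ρ).
Multiplying by (1−ρ): 7 ≥ 14(1−ρ) + 2ρ = 14 − 12ρ.
So 12ρ ≥ 7, i.e. ρ ≥ 7/12.

7/12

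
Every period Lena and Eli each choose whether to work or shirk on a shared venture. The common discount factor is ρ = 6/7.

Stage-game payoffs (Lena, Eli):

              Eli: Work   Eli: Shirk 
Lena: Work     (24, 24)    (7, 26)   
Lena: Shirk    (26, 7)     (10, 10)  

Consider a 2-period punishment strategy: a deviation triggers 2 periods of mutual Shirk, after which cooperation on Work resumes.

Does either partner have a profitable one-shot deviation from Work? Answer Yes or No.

No

IC: ρ+…+ρ^2 ≥ (26−24)/(24−10) = 1/7.
At ρ = 6/7: partial sum = 1.5918 ≥ 0.1429. Cooperation sustainable.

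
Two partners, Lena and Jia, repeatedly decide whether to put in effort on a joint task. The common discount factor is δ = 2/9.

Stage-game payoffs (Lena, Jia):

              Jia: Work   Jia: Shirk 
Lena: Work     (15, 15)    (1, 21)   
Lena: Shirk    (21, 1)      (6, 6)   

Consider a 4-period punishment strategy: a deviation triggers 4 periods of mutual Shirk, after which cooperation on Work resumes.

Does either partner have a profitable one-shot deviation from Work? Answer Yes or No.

Comparing payoff streams over the 5 periods until play realigns: cooperate → 15(1+δ+…+δ^4); deviate → 21 + 6(δ+…+δ^4).
Cooperation is sustained iff (15−6)(δ+…+δ^4) ≥ 21−15.
δ+…+δ^4 = 2/9·(1−(2/9)^4)/(1−2/9) = 0.2850, and (21−15)/(15−6) = 0.6667.
0.2850 < 0.6667, so cooperation is not sustainable.

Yes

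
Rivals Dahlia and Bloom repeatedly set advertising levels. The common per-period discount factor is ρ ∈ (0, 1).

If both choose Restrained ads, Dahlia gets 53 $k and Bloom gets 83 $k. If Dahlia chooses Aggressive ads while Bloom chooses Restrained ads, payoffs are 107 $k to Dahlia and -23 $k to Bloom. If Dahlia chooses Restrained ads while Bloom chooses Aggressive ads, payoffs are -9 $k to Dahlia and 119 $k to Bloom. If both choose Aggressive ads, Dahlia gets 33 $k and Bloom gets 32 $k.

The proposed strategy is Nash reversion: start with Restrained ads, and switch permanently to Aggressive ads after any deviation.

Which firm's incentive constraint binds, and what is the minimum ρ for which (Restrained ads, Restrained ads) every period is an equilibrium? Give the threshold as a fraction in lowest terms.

Dahlia: cooperation gives 53 each period; deviation gives 107 once then 33 forever.
  53/(1−ρ) ≥ 107 + 33ρ/(1−ρ) ⇒ ρ ≥ 54/74 = 27/37.
Bloom: cooperation gives 83 each period; deviation gives 119 once then 32 forever.
  ρ ≥ 36/87 = 12/29.
Both must hold, so the binding constraint is Dahlia's: ρ ≥ 27/37.

Dahlia; ρ ≥ 27/37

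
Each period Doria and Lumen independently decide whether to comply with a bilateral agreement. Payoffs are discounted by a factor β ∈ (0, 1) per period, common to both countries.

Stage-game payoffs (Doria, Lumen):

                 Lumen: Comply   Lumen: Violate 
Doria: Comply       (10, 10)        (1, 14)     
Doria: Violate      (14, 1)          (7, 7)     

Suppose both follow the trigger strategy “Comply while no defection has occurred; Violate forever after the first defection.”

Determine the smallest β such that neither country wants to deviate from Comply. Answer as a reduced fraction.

4/7

Under grim trigger the critical discount factor is (T−C)/(T−P) with T = 14, C = 10, P = 7.
β* = (14−10)/(14−7) = 4/7.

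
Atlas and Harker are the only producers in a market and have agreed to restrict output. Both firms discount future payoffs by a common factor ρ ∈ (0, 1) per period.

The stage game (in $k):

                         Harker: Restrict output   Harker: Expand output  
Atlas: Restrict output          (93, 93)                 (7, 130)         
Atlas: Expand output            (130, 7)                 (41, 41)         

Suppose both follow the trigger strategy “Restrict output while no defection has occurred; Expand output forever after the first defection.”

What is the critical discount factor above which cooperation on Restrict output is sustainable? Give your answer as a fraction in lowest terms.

37/89

One-period gain from deviating is 130 − 93 = 37. The loss is 93 − 41 = 52 in every subsequent period, with present value 52·ρ/(1−ρ).
Deviation is unprofitable when 52·ρ/(1−ρ) ≥ 37, i.e. ρ/(1−ρ) ≥ 37/52.
Equivalently ρ ≥ 37/(37+52) = 37/89.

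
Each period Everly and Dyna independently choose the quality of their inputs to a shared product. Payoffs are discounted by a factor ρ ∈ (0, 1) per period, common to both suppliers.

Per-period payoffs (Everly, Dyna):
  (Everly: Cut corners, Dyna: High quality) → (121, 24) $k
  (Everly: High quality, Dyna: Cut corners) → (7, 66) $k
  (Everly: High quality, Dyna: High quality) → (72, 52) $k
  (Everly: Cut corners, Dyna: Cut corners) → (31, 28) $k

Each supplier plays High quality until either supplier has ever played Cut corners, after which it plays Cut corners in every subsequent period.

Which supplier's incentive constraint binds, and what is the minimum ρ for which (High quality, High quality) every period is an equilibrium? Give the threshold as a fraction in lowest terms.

Everly; ρ ≥ 49/90

Everly: cooperation gives 72 each period; deviation gives 121 once then 31 forever.
  72/(1−ρ) ≥ 121 + 31ρ/(1−ρ) ⇒ ρ ≥ 49/90.
Dyna: cooperation gives 52 each period; deviation gives 66 once then 28 forever.
  ρ ≥ 14/38 = 7/19.
Both must hold, so the binding constraint is Everly's: ρ ≥ 49/90.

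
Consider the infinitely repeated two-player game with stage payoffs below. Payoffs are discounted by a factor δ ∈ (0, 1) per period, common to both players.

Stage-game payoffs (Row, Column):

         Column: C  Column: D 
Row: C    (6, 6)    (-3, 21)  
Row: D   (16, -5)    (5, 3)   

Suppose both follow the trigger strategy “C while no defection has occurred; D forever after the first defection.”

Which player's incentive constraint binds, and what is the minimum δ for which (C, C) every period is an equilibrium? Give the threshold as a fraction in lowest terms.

For Row: deviation gain 16−6 = 10, per-period punishment loss 6−5 = 1. IC gives δ ≥ 10/11.
For Column: gain 15, loss 3 per period, so δ ≥ 15/18 = 5/6.
The tighter constraint is Row's, so cooperation needs δ ≥ 10/11.

Row; δ ≥ 10/11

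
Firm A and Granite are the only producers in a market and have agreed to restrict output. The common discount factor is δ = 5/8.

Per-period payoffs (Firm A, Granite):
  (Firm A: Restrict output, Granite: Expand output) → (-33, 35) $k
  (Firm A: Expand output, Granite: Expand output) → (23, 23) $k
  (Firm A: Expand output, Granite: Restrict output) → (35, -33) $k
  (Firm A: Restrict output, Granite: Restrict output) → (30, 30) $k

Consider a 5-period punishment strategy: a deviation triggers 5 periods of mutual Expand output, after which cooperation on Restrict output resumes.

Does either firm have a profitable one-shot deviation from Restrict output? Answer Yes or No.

A one-shot deviation gives 35 now, then 23 for 5 periods, then back to 30.
Gain from deviating: (35−30) today; loss: (30−23) in each of the next 5 periods.
No-deviation condition: (30−23)(δ+…+δ^5) ≥ 35−30, i.e. δ+…+δ^5 ≥ 5/7.
At δ = 5/8: δ+…+δ^5 = 1.5077 ≥ 0.7143.
So cooperation is sustainable.

No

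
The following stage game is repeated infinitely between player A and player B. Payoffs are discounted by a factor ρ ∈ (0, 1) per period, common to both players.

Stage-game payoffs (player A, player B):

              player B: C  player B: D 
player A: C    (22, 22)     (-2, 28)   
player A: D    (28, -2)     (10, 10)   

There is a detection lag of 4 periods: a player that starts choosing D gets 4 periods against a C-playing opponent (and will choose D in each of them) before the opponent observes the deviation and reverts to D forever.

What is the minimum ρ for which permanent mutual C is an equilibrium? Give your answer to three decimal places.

The best deviation is to choose D for all 4 undetected periods, earning 28 each, then 10 forever once detected.
Deviation value: 28(1−ρ^4)/(1−ρ) + 10ρ^4/(1−ρ); cooperation value: 22/(1−ρ).
IC: 22 ≥ 28(1−ρ^4) + 10ρ^4 = 28 − 18ρ^4.
So ρ^4 ≥ 6/18 = 1/3, giving ρ ≥ (1/3)^(1/4) ≈ 0.760.

0.760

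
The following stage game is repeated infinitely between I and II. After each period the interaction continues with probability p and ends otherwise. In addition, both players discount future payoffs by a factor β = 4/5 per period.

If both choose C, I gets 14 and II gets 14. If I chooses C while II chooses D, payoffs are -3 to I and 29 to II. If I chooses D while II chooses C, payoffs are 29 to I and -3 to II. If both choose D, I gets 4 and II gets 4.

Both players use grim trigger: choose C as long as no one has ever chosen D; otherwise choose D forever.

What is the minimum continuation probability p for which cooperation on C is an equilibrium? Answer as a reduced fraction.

With continuation probability p and discount β, the effective per-period discount factor is βp.
Grim-trigger IC: βp ≥ (29−14)/(29−4) = 3/5.
So p ≥ (3/5)/(4/5) = 3/4.

3/4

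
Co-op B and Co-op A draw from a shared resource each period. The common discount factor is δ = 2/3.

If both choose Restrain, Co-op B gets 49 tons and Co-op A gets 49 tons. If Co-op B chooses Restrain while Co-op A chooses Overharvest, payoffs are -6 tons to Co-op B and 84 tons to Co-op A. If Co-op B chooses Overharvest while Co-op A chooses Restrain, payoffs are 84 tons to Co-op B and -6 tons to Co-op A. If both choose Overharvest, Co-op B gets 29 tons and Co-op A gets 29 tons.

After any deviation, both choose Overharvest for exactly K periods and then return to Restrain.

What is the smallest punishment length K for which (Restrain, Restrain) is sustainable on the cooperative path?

6

No profitable deviation requires (49−29)(δ+…+δ^K) ≥ 84−49, i.e. δ+…+δ^K ≥ 7/4 ≈ 1.7500.
With δ = 2/3, the partial sums are K=1: 0.6667, K=2: 1.1111, K=3: 1.4074, K=4: 1.6049, K=5: 1.7366, K=6: 1.8244.
K = 6 is the first length at which the sum reaches 1.7500.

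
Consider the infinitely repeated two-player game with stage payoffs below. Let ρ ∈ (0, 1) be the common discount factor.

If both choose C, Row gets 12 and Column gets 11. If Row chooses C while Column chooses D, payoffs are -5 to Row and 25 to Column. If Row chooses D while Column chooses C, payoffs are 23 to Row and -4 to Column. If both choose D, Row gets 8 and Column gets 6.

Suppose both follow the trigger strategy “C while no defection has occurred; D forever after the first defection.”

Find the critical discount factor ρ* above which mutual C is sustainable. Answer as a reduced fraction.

Row: cooperation gives 12 each period; deviation gives 23 once then 8 forever.
  12/(1−ρ) ≥ 23 + 8ρ/(1−ρ) ⇒ ρ ≥ 11/15.
Column: cooperation gives 11 each period; deviation gives 25 once then 6 forever.
  ρ ≥ 14/19.
Both must hold, so the binding constraint is Column's: ρ ≥ 14/19.

14/19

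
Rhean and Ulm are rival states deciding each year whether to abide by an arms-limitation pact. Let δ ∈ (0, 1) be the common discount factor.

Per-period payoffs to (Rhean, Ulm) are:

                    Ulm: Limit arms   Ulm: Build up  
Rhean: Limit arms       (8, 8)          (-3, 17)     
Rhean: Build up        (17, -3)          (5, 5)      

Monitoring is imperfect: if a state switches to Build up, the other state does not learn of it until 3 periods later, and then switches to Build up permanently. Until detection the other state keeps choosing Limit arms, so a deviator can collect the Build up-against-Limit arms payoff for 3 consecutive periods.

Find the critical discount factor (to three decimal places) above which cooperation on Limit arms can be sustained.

0.909

The best deviation is to choose Build up for all 3 undetected periods, earning 17 each, then 5 forever once detected.
Deviation value: 17(1−δ^3)/(1−δ) + 5δ^3/(1−δ); cooperation value: 8/(1−δ).
IC: 8 ≥ 17(1−δ^3) + 5δ^3 = 17 − 12δ^3.
So δ^3 ≥ 9/12 = 3/4, giving δ ≥ (3/4)^(1/3) ≈ 0.909.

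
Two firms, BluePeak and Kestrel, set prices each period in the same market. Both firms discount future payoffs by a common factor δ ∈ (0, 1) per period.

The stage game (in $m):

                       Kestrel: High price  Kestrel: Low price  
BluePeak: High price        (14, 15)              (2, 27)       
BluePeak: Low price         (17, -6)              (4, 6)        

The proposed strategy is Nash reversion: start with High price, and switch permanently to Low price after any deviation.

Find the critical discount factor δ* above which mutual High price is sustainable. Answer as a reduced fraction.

BluePeak's threshold: (17−14)/(17−4) = 3/13.
Kestrel's threshold: (27−15)/(27−6) = 4/7.
3/13 < 4/7, so Kestrel binds and δ* = 4/7.

4/7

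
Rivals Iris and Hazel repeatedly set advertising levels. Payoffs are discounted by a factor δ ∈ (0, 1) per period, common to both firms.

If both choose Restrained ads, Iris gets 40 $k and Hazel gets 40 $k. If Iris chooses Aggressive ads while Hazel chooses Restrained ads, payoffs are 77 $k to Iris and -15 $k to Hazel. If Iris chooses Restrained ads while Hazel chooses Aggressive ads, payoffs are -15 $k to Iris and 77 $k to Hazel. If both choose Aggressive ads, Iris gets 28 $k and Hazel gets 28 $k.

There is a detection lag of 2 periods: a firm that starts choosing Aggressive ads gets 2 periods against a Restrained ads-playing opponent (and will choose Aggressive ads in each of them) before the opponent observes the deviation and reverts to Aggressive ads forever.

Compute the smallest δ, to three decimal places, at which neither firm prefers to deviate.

0.869

Deviating for the 2 undetected periods gains 77−40 = 37 per period over cooperation, then loses 40−28 = 12 per period forever once punishment starts.
Gain: 37(1 + δ + … + δ^1); loss: 12·δ^2/(1−δ).
No profitable deviation ⇔ 37(1−δ^2) ≤ 12·δ^2, i.e. δ^2 ≥ 37/(37+12) = 37/49.
Hence δ ≥ (37/49)^(1/2) ≈ 0.869.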